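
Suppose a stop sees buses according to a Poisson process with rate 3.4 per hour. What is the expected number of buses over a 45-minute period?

E[N] = λt = 3.4 × 0.75 = 2.55 (a 45-minute period = 0.75 hours).

2.55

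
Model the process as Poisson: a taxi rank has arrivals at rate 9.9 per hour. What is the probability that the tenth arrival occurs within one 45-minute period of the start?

0.2151

Over the interval, μ = 9.9 × 0.75 = 7.425 (a 45-minute period = 0.75 hours).
The tenth arrival falls in the interval iff at least 10 events occur there: P(S_10 ≤ t) = P(N ≥ 10) = 1 − P(N ≤ 9) ≈ 0.2151.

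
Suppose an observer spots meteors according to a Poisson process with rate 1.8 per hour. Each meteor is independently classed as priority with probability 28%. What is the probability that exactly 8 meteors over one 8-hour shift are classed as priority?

0.0307

Thinning: the meteors that are classed as priority themselves form a Poisson process with rate 0.28 × 1.8 = 0.504 per hour.
Over the interval, μ = 0.504 × 8 = 4.032 (an 8-hour shift = 8 hours).
P(N = 8) = e^(−4.032) · 4.032^8/8! ≈ 0.0307.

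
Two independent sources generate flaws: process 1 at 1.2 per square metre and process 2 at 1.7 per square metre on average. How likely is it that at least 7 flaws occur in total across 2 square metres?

0.3616

Independent Poisson processes superpose: combined rate λ = 1.2 + 1.7 = 2.9 per square metre.
Over the interval, μ = 2.9 × 2 = 5.8 (2 square metres).
P(N ≥ 7) = 1 − P(N ≤ 6) ≈ 0.3616.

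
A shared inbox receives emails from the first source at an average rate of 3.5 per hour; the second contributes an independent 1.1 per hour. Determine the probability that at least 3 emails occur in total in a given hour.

Independent Poisson processes superpose: combined rate λ = 3.5 + 1.1 = 4.6 per hour.
So μ = 4.6.
P(N ≥ 3) = 1 − P(N ≤ 2) ≈ 0.8374.

0.8374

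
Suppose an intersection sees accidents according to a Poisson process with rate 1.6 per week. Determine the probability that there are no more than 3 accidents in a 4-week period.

0.1189

Over the interval, μ = 1.6 × 4 = 6.4 (a 4-week period = 4 weeks).
P(N ≤ 3) = Σ_{j=0}^{3} e^(−μ) μ^j/j! ≈ 0.1189.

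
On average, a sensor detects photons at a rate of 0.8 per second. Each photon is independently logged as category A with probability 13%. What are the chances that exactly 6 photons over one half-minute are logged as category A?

Thinning: the photons that are logged as category A themselves form a Poisson process with rate 0.13 × 0.8 = 0.104 per second.
Over the interval, μ = 0.104 × 30 = 3.12 (a half-minute = 30 seconds).
P(N = 6) = e^(−3.12) · 3.12^6/6! ≈ 0.0566.

0.0566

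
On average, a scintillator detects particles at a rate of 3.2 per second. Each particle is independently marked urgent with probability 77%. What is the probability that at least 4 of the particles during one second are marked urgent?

Thinning: the particles that are marked urgent themselves form a Poisson process with rate 0.77 × 3.2 = 2.464 per second.
So μ = 2.464.
P(N ≥ 4) = 1 − P(N ≤ 3) ≈ 0.2348.

0.2348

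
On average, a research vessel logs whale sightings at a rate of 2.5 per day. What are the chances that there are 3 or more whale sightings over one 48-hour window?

Over the interval, μ = 2.5 × 2 = 5 (a 48-hour window = 2 days).
P(N ≥ 3) = 1 − P(N ≤ 2) = 1 − Σ_{j=0}^{2} e^(−μ) μ^j/j! ≈ 0.8753.

0.8753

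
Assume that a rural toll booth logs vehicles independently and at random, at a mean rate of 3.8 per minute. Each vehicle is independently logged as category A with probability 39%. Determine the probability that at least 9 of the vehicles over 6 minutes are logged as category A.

0.5300

Thinning: the vehicles that are logged as category A themselves form a Poisson process with rate 0.39 × 3.8 = 1.482 per minute.
Over the interval, μ = 1.482 × 6 = 8.892 (6 minutes).
P(N ≥ 9) = 1 − P(N ≤ 8) ≈ 0.5300.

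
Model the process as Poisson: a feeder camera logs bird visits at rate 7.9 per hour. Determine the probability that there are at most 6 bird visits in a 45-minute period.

0.6183

Over the interval, μ = 7.9 × 0.75 = 5.925 (a 45-minute period = 0.75 hours).
P(N ≤ 6) = Σ_{j=0}^{6} e^(−μ) μ^j/j! ≈ 0.6183.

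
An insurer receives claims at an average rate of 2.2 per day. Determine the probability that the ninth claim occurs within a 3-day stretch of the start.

Over the interval, μ = 2.2 × 3 = 6.6 (a 3-day stretch = 3 days).
The ninth arrival falls in the interval iff at least 9 events occur there: P(S_9 ≤ t) = P(N ≥ 9) = 1 − P(N ≤ 8) ≈ 0.2204.

0.2204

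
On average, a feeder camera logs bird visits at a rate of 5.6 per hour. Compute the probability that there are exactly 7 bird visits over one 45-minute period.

0.0686

Over the interval, μ = 5.6 × 0.75 = 4.2 (a 45-minute period = 0.75 hours).
P(N = 7) = e^(−μ) μ^7/7! = e^(−4.2) · 4.2^7/5040 ≈ 0.0686.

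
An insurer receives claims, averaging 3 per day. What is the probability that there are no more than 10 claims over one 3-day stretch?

Over the interval, μ = 3 × 3 = 9 (a 3-day stretch = 3 days).
P(N ≤ 10) = Σ_{j=0}^{10} e^(−μ) μ^j/j! ≈ 0.7060.

0.7060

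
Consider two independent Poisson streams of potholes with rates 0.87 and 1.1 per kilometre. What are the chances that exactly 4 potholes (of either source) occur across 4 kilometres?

0.0608

Independent Poisson processes superpose: combined rate λ = 0.87 + 1.1 = 1.97 per kilometre.
Over the interval, μ = 1.97 × 4 = 7.88 (4 kilometres).
P(N = 4) = e^(−7.88) · 7.88^4/4! ≈ 0.0608.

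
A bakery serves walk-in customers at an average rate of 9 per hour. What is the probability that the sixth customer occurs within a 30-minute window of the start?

0.2971

Over the interval, μ = 9 × 0.5 = 4.5 (a 30-minute window = 0.5 hours).
The sixth arrival falls in the interval iff at least 6 events occur there: P(S_6 ≤ t) = P(N ≥ 6) = 1 − P(N ≤ 5) ≈ 0.2971.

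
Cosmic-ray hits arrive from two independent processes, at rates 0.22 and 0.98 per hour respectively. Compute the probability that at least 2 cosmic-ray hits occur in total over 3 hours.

Independent Poisson processes superpose: combined rate λ = 0.22 + 0.98 = 1.2 per hour.
Over the interval, μ = 1.2 × 3 = 3.6 (3 hours).
P(N ≥ 2) = 1 − P(N ≤ 1) ≈ 0.8743.

0.8743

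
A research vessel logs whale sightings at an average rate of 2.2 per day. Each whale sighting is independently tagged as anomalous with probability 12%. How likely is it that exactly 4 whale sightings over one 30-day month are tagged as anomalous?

Thinning: the whale sightings that are tagged as anomalous themselves form a Poisson process with rate 0.12 × 2.2 = 0.264 per day.
Over the interval, μ = 0.264 × 30 = 7.92 (a 30-day month = 30 days).
P(N = 4) = e^(−7.92) · 7.92^4/4! ≈ 0.0596.

0.0596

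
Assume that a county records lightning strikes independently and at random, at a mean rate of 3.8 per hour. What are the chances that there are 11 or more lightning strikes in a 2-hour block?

0.1465

Over the interval, μ = 3.8 × 2 = 7.6 (a 2-hour block = 2 hours).
P(N ≥ 11) = 1 − P(N ≤ 10) = 1 − Σ_{j=0}^{10} e^(−μ) μ^j/j! ≈ 0.1465.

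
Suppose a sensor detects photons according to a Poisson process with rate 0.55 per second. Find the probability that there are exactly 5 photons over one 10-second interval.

0.1714

Over the interval, μ = 0.55 × 10 = 5.5 (a 10-second interval = 10 seconds).
P(N = 5) = e^(−μ) μ^5/5! = e^(−5.5) · 5.5^5/120 ≈ 0.1714.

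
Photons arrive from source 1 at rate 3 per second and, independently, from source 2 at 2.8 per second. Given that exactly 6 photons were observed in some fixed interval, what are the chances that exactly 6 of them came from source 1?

Given the total, each event is independently from source 1 with probability p = λ_1/(λ_1+λ_2) = 3/5.8 ≈ 0.5172.
So K ~ Binomial(6, 3/5.8): P(K = 6) = C(6,6) · (3/5.8)^6 · (2.8/5.8)^0 ≈ 0.0191.

0.0191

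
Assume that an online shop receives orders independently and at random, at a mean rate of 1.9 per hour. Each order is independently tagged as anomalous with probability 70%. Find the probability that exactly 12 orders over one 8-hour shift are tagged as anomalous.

Thinning: the orders that are tagged as anomalous themselves form a Poisson process with rate 0.7 × 1.9 = 1.33 per hour.
Over the interval, μ = 1.33 × 8 = 10.64 (an 8-hour shift = 8 hours).
P(N = 12) = e^(−10.64) · 10.64^12/12! ≈ 0.1052.

0.1052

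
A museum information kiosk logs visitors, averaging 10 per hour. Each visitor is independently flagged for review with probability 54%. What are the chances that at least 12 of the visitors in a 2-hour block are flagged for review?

Thinning: the visitors that are flagged for review themselves form a Poisson process with rate 0.54 × 10 = 5.4 per hour.
Over the interval, μ = 5.4 × 2 = 10.8 (a 2-hour block = 2 hours).
P(N ≥ 12) = 1 − P(N ≤ 11) ≈ 0.3969.

0.3969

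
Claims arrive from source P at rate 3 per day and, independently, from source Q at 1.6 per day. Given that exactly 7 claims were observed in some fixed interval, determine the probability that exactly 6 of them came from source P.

0.1873

Given the total, each event is independently from source P with probability p = λ_P/(λ_P+λ_Q) = 3/4.6 ≈ 0.6522.
So K ~ Binomial(7, 3/4.6): P(K = 6) = C(7,6) · (3/4.6)^6 · (1.6/4.6)^1 ≈ 0.1873.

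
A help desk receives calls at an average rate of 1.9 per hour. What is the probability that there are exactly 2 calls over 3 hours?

Over the interval, μ = 1.9 × 3 = 5.7 (3 hours).
P(N = 2) = e^(−μ) μ^2/2! = e^(−5.7) · 5.7^2/2 ≈ 0.0544.

0.0544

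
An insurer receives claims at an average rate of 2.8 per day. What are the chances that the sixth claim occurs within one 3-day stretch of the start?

Over the interval, μ = 2.8 × 3 = 8.4 (a 3-day stretch = 3 days).
The sixth arrival falls in the interval iff at least 6 events occur there: P(S_6 ≤ t) = P(N ≥ 6) = 1 − P(N ≤ 5) ≈ 0.8427.

0.8427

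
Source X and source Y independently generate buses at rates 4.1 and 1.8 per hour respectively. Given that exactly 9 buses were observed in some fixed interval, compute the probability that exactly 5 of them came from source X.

Given the total, each event is independently from source X with probability p = λ_X/(λ_X+λ_Y) = 4.1/5.9 ≈ 0.6949.
So K ~ Binomial(9, 4.1/5.9): P(K = 5) = C(9,5) · (4.1/5.9)^5 · (1.8/5.9)^4 ≈ 0.1769.

0.1769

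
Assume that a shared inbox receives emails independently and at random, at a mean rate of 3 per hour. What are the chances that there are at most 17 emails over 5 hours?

Over the interval, μ = 3 × 5 = 15 (5 hours).
P(N ≤ 17) = Σ_{j=0}^{17} e^(−μ) μ^j/j! ≈ 0.7489.

0.7489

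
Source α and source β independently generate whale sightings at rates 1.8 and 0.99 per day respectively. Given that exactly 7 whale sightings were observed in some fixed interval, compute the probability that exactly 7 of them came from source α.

Given the total, each event is independently from source α with probability p = λ_α/(λ_α+λ_β) = 1.8/2.79 ≈ 0.6452.
So K ~ Binomial(7, 1.8/2.79): P(K = 7) = C(7,7) · (1.8/2.79)^7 · (0.99/2.79)^0 ≈ 0.0465.

0.0465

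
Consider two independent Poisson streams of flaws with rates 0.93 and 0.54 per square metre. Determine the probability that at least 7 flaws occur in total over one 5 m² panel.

Independent Poisson processes superpose: combined rate λ = 0.93 + 0.54 = 1.47 per square metre.
Over the interval, μ = 1.47 × 5 = 7.35 (a 5 m² panel = 5 square metres).
P(N ≥ 7) = 1 − P(N ≤ 6) ≈ 0.6010.

0.6010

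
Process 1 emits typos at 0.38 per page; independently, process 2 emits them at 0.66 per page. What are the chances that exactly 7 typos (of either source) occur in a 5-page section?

0.1125

Independent Poisson processes superpose: combined rate λ = 0.38 + 0.66 = 1.04 per page.
Over the interval, μ = 1.04 × 5 = 5.2 (a 5-page section = 5 pages).
P(N = 7) = e^(−5.2) · 5.2^7/7! ≈ 0.1125.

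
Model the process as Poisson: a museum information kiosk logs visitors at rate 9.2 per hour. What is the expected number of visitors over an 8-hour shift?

73.6

E[N] = λt = 9.2 × 8 = 73.6 (an 8-hour shift = 8 hours).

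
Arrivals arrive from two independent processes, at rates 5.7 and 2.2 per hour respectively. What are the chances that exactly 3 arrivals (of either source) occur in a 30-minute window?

0.1978

Independent Poisson processes superpose: combined rate λ = 5.7 + 2.2 = 7.9 per hour.
Over the interval, μ = 7.9 × 0.5 = 3.95 (a 30-minute window = 0.5 hours).
P(N = 3) = e^(−3.95) · 3.95^3/3! ≈ 0.1978.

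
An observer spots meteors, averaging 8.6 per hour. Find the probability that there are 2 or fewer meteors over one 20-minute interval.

0.4537

Over the interval, μ = 8.6 × 1/3 ≈ 2.86667 (a 20-minute interval = 1/3 hours).
P(N ≤ 2) = Σ_{j=0}^{2} e^(−μ) μ^j/j! ≈ 0.4537.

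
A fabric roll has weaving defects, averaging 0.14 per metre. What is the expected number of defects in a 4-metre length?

0.56

E[N] = λt = 0.14 × 4 = 0.56 (a 4-metre length = 4 metres).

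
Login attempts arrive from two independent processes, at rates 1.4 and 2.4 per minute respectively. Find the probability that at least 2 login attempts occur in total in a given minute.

Independent Poisson processes superpose: combined rate λ = 1.4 + 2.4 = 3.8 per minute.
So μ = 3.8.
P(N ≥ 2) = 1 − P(N ≤ 1) ≈ 0.8926.

0.8926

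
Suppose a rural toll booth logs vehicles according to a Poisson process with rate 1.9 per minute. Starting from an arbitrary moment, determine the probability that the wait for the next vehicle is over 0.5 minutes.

0.3867

The wait for the next event is exponential with rate λ = 1.9 per minute.
P(T > 0.5) = e^(−λt) = e^(−1.9 × 0.5) = e^(−0.95) ≈ 0.3867.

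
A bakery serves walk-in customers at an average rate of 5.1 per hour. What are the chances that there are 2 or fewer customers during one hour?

With mean μ = 5.1 per hour,
P(N ≤ 2) = Σ_{j=0}^{2} e^(−μ) μ^j/j! ≈ 0.1165.

0.1165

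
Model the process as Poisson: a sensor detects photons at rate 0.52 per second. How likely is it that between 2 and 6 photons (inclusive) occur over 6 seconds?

0.7781

Over the interval, μ = 0.52 × 6 = 3.12 (6 seconds).
P(2 ≤ N ≤ 6) = Σ_{j=2}^{6} e^(−3.12) · 3.12^j/j! ≈ 0.7781.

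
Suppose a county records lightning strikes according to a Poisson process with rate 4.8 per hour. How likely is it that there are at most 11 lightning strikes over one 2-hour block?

0.7412

Over the interval, μ = 4.8 × 2 = 9.6 (a 2-hour block = 2 hours).
P(N ≤ 11) = Σ_{j=0}^{11} e^(−μ) μ^j/j! ≈ 0.7412.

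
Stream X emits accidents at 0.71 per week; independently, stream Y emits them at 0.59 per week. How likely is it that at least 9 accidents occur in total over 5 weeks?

0.2084

Independent Poisson processes superpose: combined rate λ = 0.71 + 0.59 = 1.3 per week.
Over the interval, μ = 1.3 × 5 = 6.5 (5 weeks).
P(N ≥ 9) = 1 − P(N ≤ 8) ≈ 0.2084.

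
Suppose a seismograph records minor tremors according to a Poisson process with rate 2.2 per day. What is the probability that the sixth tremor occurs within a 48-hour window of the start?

0.2801

Over the interval, μ = 2.2 × 2 = 4.4 (a 48-hour window = 2 days).
The sixth arrival falls in the interval iff at least 6 events occur there: P(S_6 ≤ t) = P(N ≥ 6) = 1 − P(N ≤ 5) ≈ 0.2801.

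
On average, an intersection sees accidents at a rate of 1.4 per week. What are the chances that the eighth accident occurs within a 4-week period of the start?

Over the interval, μ = 1.4 × 4 = 5.6 (a 4-week period = 4 weeks).
The eighth arrival falls in the interval iff at least 8 events occur there: P(S_8 ≤ t) = P(N ≥ 8) = 1 − P(N ≤ 7) ≈ 0.2030.

0.2030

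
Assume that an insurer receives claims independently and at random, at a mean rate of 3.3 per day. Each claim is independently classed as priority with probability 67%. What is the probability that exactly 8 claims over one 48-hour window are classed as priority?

Thinning: the claims that are classed as priority themselves form a Poisson process with rate 0.67 × 3.3 = 2.211 per day.
Over the interval, μ = 2.211 × 2 = 4.422 (a 48-hour window = 2 days).
P(N = 8) = e^(−4.422) · 4.422^8/8! ≈ 0.0435.

0.0435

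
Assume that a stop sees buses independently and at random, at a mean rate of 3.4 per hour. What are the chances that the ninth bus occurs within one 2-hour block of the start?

0.2452

Over the interval, μ = 3.4 × 2 = 6.8 (a 2-hour block = 2 hours).
The ninth arrival falls in the interval iff at least 9 events occur there: P(S_9 ≤ t) = P(N ≥ 9) = 1 − P(N ≤ 8) ≈ 0.2452.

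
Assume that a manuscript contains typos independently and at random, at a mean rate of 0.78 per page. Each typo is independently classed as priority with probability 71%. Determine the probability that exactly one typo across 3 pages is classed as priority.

0.3155

Thinning: the typos that are classed as priority themselves form a Poisson process with rate 0.71 × 0.78 = 0.5538 per page.
Over the interval, μ = 0.5538 × 3 = 1.6614 (3 pages).
P(N = 1) = e^(−1.6614) · 1.6614^1/1! ≈ 0.3155.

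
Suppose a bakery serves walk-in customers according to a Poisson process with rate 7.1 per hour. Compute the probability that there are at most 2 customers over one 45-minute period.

0.0998

Over the interval, μ = 7.1 × 0.75 = 5.325 (a 45-minute period = 0.75 hours).
P(N ≤ 2) = Σ_{j=0}^{2} e^(−μ) μ^j/j! ≈ 0.0998.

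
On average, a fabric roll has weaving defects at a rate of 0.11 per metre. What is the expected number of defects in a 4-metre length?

E[N] = λt = 0.11 × 4 = 0.44 (a 4-metre length = 4 metres).

0.44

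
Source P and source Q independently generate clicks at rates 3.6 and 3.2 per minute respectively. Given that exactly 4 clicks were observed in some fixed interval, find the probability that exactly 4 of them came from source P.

Given the total, each event is independently from source P with probability p = λ_P/(λ_P+λ_Q) = 3.6/6.8 ≈ 0.5294.
So K ~ Binomial(4, 3.6/6.8): P(K = 4) = C(4,4) · (3.6/6.8)^4 · (3.2/6.8)^0 ≈ 0.0786.

0.0786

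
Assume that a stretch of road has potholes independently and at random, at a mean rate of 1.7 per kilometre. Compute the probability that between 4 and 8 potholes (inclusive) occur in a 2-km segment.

Over the interval, μ = 1.7 × 2 = 3.4 (a 2-km segment = 2 kilometres).
P(4 ≤ N ≤ 8) = Σ_{j=4}^{8} e^(−3.4) · 3.4^j/j! ≈ 0.4334.

0.4334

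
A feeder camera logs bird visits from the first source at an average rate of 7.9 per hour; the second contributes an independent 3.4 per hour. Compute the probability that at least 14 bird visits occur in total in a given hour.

Independent Poisson processes superpose: combined rate λ = 7.9 + 3.4 = 11.3 per hour.
So μ = 11.3.
P(N ≥ 14) = 1 − P(N ≤ 13) ≈ 0.2472.

0.2472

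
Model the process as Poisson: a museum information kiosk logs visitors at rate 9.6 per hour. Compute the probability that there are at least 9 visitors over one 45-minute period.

0.2973

Over the interval, μ = 9.6 × 0.75 = 7.2 (a 45-minute period = 0.75 hours).
P(N ≥ 9) = 1 − P(N ≤ 8) = 1 − Σ_{j=0}^{8} e^(−μ) μ^j/j! ≈ 0.2973.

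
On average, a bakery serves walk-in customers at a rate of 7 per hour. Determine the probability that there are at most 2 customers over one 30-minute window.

0.3208

Over the interval, μ = 7 × 0.5 = 3.5 (a 30-minute window = 0.5 hours).
P(N ≤ 2) = Σ_{j=0}^{2} e^(−μ) μ^j/j! ≈ 0.3208.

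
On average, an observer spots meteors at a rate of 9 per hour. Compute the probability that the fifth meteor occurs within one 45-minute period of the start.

Over the interval, μ = 9 × 0.75 = 6.75 (a 45-minute period = 0.75 hours).
The fifth arrival falls in the interval iff at least 5 events occur there: P(S_5 ≤ t) = P(N ≥ 5) = 1 − P(N ≤ 4) ≈ 0.8030.

0.8030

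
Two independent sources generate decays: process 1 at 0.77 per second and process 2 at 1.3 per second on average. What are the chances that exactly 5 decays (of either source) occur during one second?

0.0400

Independent Poisson processes superpose: combined rate λ = 0.77 + 1.3 = 2.07 per second.
So μ = 2.07.
P(N = 5) = e^(−2.07) · 2.07^5/5! ≈ 0.0400.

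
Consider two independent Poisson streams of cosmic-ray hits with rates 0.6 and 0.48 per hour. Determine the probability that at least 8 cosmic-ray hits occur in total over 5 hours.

Independent Poisson processes superpose: combined rate λ = 0.6 + 0.48 = 1.08 per hour.
Over the interval, μ = 1.08 × 5 = 5.4 (5 hours).
P(N ≥ 8) = 1 − P(N ≤ 7) ≈ 0.1783.

0.1783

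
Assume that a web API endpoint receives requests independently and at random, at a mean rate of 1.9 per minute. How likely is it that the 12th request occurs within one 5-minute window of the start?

0.2480

Over the interval, μ = 1.9 × 5 = 9.5 (a 5-minute window = 5 minutes).
The 12th arrival falls in the interval iff at least 12 events occur there: P(S_12 ≤ t) = P(N ≥ 12) = 1 − P(N ≤ 11) ≈ 0.2480.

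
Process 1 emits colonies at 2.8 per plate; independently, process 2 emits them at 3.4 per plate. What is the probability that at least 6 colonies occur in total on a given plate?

Independent Poisson processes superpose: combined rate λ = 2.8 + 3.4 = 6.2 per plate.
So μ = 6.2.
P(N ≥ 6) = 1 − P(N ≤ 5) ≈ 0.5859.

0.5859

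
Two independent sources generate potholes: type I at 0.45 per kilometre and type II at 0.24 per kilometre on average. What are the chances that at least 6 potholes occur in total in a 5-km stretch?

Independent Poisson processes superpose: combined rate λ = 0.45 + 0.24 = 0.69 per kilometre.
Over the interval, μ = 0.69 × 5 = 3.45 (a 5-km stretch = 5 kilometres).
P(N ≥ 6) = 1 − P(N ≤ 5) ≈ 0.1358.

0.1358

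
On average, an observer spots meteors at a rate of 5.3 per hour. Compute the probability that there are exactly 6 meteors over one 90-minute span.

Over the interval, μ = 5.3 × 1.5 = 7.95 (a 90-minute span = 1.5 hours).
P(N = 6) = e^(−μ) μ^6/6! = e^(−7.95) · 7.95^6/720 ≈ 0.1237.

0.1237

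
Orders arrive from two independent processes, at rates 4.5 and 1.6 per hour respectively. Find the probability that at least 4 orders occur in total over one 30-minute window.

Independent Poisson processes superpose: combined rate λ = 4.5 + 1.6 = 6.1 per hour.
Over the interval, μ = 6.1 × 0.5 = 3.05 (a 30-minute window = 0.5 hours).
P(N ≥ 4) = 1 − P(N ≤ 3) ≈ 0.3640.

0.3640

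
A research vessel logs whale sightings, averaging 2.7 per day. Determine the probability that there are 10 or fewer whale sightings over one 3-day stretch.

0.8058

Over the interval, μ = 2.7 × 3 = 8.1 (a 3-day stretch = 3 days).
P(N ≤ 10) = Σ_{j=0}^{10} e^(−μ) μ^j/j! ≈ 0.8058.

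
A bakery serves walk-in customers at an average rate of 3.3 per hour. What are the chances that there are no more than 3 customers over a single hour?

With mean μ = 3.3 per hour,
P(N ≤ 3) = Σ_{j=0}^{3} e^(−μ) μ^j/j! ≈ 0.5803.

0.5803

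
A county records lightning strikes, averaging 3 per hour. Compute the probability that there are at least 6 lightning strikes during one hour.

0.0839

With mean μ = 3 per hour,
P(N ≥ 6) = 1 − P(N ≤ 5) = 1 − Σ_{j=0}^{5} e^(−μ) μ^j/j! ≈ 0.0839.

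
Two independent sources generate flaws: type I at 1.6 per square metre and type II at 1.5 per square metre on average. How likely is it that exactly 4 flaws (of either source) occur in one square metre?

Independent Poisson processes superpose: combined rate λ = 1.6 + 1.5 = 3.1 per square metre.
So μ = 3.1.
P(N = 4) = e^(−3.1) · 3.1^4/4! ≈ 0.1733.

0.1733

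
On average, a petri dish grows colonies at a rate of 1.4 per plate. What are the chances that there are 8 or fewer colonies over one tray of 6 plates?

0.5369

Over the interval, μ = 1.4 × 6 = 8.4 (a tray of 6 plates = 6 plates).
P(N ≤ 8) = Σ_{j=0}^{8} e^(−μ) μ^j/j! ≈ 0.5369.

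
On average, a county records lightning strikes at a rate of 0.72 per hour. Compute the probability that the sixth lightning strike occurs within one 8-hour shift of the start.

0.5150

Over the interval, μ = 0.72 × 8 = 5.76 (an 8-hour shift = 8 hours).
The sixth arrival falls in the interval iff at least 6 events occur there: P(S_6 ≤ t) = P(N ≥ 6) = 1 − P(N ≤ 5) ≈ 0.5150.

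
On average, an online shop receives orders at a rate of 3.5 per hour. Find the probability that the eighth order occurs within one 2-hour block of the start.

0.4013

Over the interval, μ = 3.5 × 2 = 7 (a 2-hour block = 2 hours).
The eighth arrival falls in the interval iff at least 8 events occur there: P(S_8 ≤ t) = P(N ≥ 8) = 1 − P(N ≤ 7) ≈ 0.4013.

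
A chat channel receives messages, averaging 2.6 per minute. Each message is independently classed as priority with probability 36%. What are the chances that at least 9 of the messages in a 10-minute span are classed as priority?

Thinning: the messages that are classed as priority themselves form a Poisson process with rate 0.36 × 2.6 = 0.936 per minute.
Over the interval, μ = 0.936 × 10 = 9.36 (a 10-minute span = 10 minutes).
P(N ≥ 9) = 1 − P(N ≤ 8) ≈ 0.5907.

0.5907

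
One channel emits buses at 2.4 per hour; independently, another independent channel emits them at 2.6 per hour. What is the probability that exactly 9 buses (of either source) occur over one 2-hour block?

Independent Poisson processes superpose: combined rate λ = 2.4 + 2.6 = 5 per hour.
Over the interval, μ = 5 × 2 = 10 (a 2-hour block = 2 hours).
P(N = 9) = e^(−10) · 10^9/9! ≈ 0.1251.

0.1251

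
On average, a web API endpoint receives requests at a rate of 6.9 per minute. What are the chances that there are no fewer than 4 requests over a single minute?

0.9129

With mean μ = 6.9 per minute,
P(N ≥ 4) = 1 − P(N ≤ 3) = 1 − Σ_{j=0}^{3} e^(−μ) μ^j/j! ≈ 0.9129.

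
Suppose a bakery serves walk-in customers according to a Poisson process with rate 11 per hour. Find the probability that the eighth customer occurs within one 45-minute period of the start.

Over the interval, μ = 11 × 0.75 = 8.25 (a 45-minute period = 0.75 hours).
The eighth arrival falls in the interval iff at least 8 events occur there: P(S_8 ≤ t) = P(N ≥ 8) = 1 − P(N ≤ 7) ≈ 0.5814.

0.5814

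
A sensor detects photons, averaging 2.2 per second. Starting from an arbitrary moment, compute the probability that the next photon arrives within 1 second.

Inter-arrival times are exponential with rate λ = 2.2 per second.
P(T ≤ 1) = 1 − e^(−λt) = 1 − e^(−2.2 × 1) = 1 − e^(−2.2) ≈ 0.8892.

0.8892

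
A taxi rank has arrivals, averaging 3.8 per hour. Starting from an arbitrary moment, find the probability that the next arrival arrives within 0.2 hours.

0.5323

Inter-arrival times are exponential with rate λ = 3.8 per hour.
P(T ≤ 0.2) = 1 − e^(−λt) = 1 − e^(−3.8 × 0.2) = 1 − e^(−0.76) ≈ 0.5323.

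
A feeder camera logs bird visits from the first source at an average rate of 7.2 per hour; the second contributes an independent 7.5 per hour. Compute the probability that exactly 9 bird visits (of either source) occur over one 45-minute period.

Independent Poisson processes superpose: combined rate λ = 7.2 + 7.5 = 14.7 per hour.
Over the interval, μ = 14.7 × 0.75 = 11.025 (a 45-minute period = 0.75 hours).
P(N = 9) = e^(−11.025) · 11.025^9/9! ≈ 0.1080.

0.1080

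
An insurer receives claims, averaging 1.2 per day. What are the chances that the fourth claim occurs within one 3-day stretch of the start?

Over the interval, μ = 1.2 × 3 = 3.6 (a 3-day stretch = 3 days).
The fourth arrival falls in the interval iff at least 4 events occur there: P(S_4 ≤ t) = P(N ≥ 4) = 1 − P(N ≤ 3) ≈ 0.4848.

0.4848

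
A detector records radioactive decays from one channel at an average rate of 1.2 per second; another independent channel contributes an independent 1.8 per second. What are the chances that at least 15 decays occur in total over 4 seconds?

0.2280

Independent Poisson processes superpose: combined rate λ = 1.2 + 1.8 = 3 per second.
Over the interval, μ = 3 × 4 = 12 (4 seconds).
P(N ≥ 15) = 1 − P(N ≤ 14) ≈ 0.2280.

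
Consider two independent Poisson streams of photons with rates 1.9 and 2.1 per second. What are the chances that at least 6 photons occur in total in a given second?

0.2149

Independent Poisson processes superpose: combined rate λ = 1.9 + 2.1 = 4 per second.
So μ = 4.
P(N ≥ 6) = 1 − P(N ≤ 5) ≈ 0.2149.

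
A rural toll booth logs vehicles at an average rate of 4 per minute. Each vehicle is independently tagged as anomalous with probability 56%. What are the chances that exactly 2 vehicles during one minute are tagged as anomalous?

Thinning: the vehicles that are tagged as anomalous themselves form a Poisson process with rate 0.56 × 4 = 2.24 per minute.
So μ = 2.24.
P(N = 2) = e^(−2.24) · 2.24^2/2! ≈ 0.2671.

0.2671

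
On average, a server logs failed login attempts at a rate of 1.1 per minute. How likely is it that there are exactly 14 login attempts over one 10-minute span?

0.0728

Over the interval, μ = 1.1 × 10 = 11 (a 10-minute span = 10 minutes).
P(N = 14) = e^(−μ) μ^14/14! = e^(−11) · 11^14/87178291200 ≈ 0.0728.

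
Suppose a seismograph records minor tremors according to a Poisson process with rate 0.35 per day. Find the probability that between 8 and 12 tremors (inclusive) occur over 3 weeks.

Over the interval, μ = 0.35 × 21 = 7.35 (3 weeks = 21 days).
P(8 ≤ N ≤ 12) = Σ_{j=8}^{12} e^(−7.35) · 7.35^j/j! ≈ 0.4159.

0.4159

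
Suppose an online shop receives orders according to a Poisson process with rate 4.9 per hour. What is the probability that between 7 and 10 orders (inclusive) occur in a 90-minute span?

0.4758

Over the interval, μ = 4.9 × 1.5 = 7.35 (a 90-minute span = 1.5 hours).
P(7 ≤ N ≤ 10) = Σ_{j=7}^{10} e^(−7.35) · 7.35^j/j! ≈ 0.4758.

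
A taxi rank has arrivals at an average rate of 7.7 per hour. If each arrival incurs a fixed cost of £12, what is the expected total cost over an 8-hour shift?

£739.2

E[N] = 7.7 × 8 = 61.6 (an 8-hour shift = 8 hours); E[cost] = 61.6 × £12 = £739.2.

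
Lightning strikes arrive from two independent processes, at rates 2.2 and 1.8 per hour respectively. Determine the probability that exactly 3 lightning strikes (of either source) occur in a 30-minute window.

Independent Poisson processes superpose: combined rate λ = 2.2 + 1.8 = 4 per hour.
Over the interval, μ = 4 × 0.5 = 2 (a 30-minute window = 0.5 hours).
P(N = 3) = e^(−2) · 2^3/3! ≈ 0.1804.

0.1804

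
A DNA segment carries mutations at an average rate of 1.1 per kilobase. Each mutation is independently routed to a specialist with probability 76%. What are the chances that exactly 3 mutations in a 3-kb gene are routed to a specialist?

Thinning: the mutations that are routed to a specialist themselves form a Poisson process with rate 0.76 × 1.1 = 0.836 per kilobase.
Over the interval, μ = 0.836 × 3 = 2.508 (a 3-kb gene = 3 kilobases).
P(N = 3) = e^(−2.508) · 2.508^3/3! ≈ 0.2141.

0.2141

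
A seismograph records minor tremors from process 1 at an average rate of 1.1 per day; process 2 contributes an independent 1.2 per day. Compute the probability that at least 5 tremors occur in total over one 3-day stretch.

Independent Poisson processes superpose: combined rate λ = 1.1 + 1.2 = 2.3 per day.
Over the interval, μ = 2.3 × 3 = 6.9 (a 3-day stretch = 3 days).
P(N ≥ 5) = 1 − P(N ≤ 4) ≈ 0.8177.

0.8177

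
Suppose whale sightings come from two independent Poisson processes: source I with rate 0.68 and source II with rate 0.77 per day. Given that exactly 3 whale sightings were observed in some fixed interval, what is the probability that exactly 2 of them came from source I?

Given the total, each event is independently from source I with probability p = λ_I/(λ_I+λ_II) = 0.68/1.45 ≈ 0.4690.
So K ~ Binomial(3, 0.68/1.45): P(K = 2) = C(3,2) · (0.68/1.45)^2 · (0.77/1.45)^1 ≈ 0.3504.

0.3504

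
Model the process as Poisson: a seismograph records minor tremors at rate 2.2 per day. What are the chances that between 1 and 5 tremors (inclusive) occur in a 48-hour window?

0.7076

Over the interval, μ = 2.2 × 2 = 4.4 (a 48-hour window = 2 days).
P(1 ≤ N ≤ 5) = Σ_{j=1}^{5} e^(−4.4) · 4.4^j/j! ≈ 0.7076.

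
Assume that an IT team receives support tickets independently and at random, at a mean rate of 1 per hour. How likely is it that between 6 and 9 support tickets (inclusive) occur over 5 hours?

Over the interval, μ = 1 × 5 = 5 (5 hours).
P(6 ≤ N ≤ 9) = Σ_{j=6}^{9} e^(−5) · 5^j/j! ≈ 0.3522.

0.3522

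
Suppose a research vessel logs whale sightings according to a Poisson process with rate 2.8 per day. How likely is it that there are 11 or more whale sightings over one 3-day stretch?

Over the interval, μ = 2.8 × 3 = 8.4 (a 3-day stretch = 3 days).
P(N ≥ 11) = 1 − P(N ≤ 10) = 1 − Σ_{j=0}^{10} e^(−μ) μ^j/j! ≈ 0.2257.

0.2257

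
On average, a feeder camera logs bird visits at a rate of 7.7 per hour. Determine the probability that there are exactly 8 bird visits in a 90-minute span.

Over the interval, μ = 7.7 × 1.5 = 11.55 (a 90-minute span = 1.5 hours).
P(N = 8) = e^(−μ) μ^8/8! = e^(−11.55) · 11.55^8/40320 ≈ 0.0757.

0.0757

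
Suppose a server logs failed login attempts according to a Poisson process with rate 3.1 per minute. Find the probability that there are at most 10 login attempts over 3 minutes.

0.6699

Over the interval, μ = 3.1 × 3 = 9.3 (3 minutes).
P(N ≤ 10) = Σ_{j=0}^{10} e^(−μ) μ^j/j! ≈ 0.6699.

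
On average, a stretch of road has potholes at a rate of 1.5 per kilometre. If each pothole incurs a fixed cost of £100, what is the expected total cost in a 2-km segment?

£300

E[N] = 1.5 × 2 = 3 (a 2-km segment = 2 kilometres); E[cost] = 3 × £100 = £300.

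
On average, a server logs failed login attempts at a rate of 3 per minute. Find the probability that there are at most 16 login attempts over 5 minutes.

0.6641

Over the interval, μ = 3 × 5 = 15 (5 minutes).
P(N ≤ 16) = Σ_{j=0}^{16} e^(−μ) μ^j/j! ≈ 0.6641.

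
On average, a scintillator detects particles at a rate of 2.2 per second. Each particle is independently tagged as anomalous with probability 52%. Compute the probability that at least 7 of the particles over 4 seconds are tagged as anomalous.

Thinning: the particles that are tagged as anomalous themselves form a Poisson process with rate 0.52 × 2.2 = 1.144 per second.
Over the interval, μ = 1.144 × 4 = 4.576 (4 seconds).
P(N ≥ 7) = 1 − P(N ≤ 6) ≈ 0.1788.

0.1788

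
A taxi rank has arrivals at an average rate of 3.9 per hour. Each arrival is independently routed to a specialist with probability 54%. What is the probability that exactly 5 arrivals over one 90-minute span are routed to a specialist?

Thinning: the arrivals that are routed to a specialist themselves form a Poisson process with rate 0.54 × 3.9 = 2.106 per hour.
Over the interval, μ = 2.106 × 1.5 = 3.159 (a 90-minute span = 1.5 hours).
P(N = 5) = e^(−3.159) · 3.159^5/5! ≈ 0.1113.

0.1113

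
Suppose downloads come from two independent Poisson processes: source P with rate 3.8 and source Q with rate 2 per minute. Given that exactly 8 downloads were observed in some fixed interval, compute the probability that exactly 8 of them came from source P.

Given the total, each event is independently from source P with probability p = λ_P/(λ_P+λ_Q) = 3.8/5.8 ≈ 0.6552.
So K ~ Binomial(8, 3.8/5.8): P(K = 8) = C(8,8) · (3.8/5.8)^8 · (2/5.8)^0 ≈ 0.0340.

0.0340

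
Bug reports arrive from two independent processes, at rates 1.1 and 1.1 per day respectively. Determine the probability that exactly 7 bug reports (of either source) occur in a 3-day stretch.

0.1472

Independent Poisson processes superpose: combined rate λ = 1.1 + 1.1 = 2.2 per day.
Over the interval, μ = 2.2 × 3 = 6.6 (a 3-day stretch = 3 days).
P(N = 7) = e^(−6.6) · 6.6^7/7! ≈ 0.1472.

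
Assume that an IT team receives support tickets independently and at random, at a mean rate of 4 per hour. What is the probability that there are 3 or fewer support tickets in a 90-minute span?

0.1512

Over the interval, μ = 4 × 1.5 = 6 (a 90-minute span = 1.5 hours).
P(N ≤ 3) = Σ_{j=0}^{3} e^(−μ) μ^j/j! ≈ 0.1512.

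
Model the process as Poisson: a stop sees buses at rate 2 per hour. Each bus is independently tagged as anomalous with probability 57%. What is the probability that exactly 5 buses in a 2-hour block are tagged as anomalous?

Thinning: the buses that are tagged as anomalous themselves form a Poisson process with rate 0.57 × 2 = 1.14 per hour.
Over the interval, μ = 1.14 × 2 = 2.28 (a 2-hour block = 2 hours).
P(N = 5) = e^(−2.28) · 2.28^5/5! ≈ 0.0525.

0.0525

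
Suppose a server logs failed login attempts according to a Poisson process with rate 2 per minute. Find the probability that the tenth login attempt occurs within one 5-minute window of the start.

Over the interval, μ = 2 × 5 = 10 (a 5-minute window = 5 minutes).
The tenth arrival falls in the interval iff at least 10 events occur there: P(S_10 ≤ t) = P(N ≥ 10) = 1 − P(N ≤ 9) ≈ 0.5421.

0.5421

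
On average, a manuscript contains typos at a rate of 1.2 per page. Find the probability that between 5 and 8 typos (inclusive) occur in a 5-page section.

0.5622

Over the interval, μ = 1.2 × 5 = 6 (a 5-page section = 5 pages).
P(5 ≤ N ≤ 8) = Σ_{j=5}^{8} e^(−6) · 6^j/j! ≈ 0.5622.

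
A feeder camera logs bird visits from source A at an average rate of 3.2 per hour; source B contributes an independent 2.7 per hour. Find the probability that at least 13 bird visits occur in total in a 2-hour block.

0.4012

Independent Poisson processes superpose: combined rate λ = 3.2 + 2.7 = 5.9 per hour.
Over the interval, μ = 5.9 × 2 = 11.8 (a 2-hour block = 2 hours).
P(N ≥ 13) = 1 − P(N ≤ 12) ≈ 0.4012.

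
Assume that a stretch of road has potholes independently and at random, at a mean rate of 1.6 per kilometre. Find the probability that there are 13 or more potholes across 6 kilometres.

Over the interval, μ = 1.6 × 6 = 9.6 (6 kilometres).
P(N ≥ 13) = 1 − P(N ≤ 12) = 1 − Σ_{j=0}^{12} e^(−μ) μ^j/j! ≈ 0.1721.

0.1721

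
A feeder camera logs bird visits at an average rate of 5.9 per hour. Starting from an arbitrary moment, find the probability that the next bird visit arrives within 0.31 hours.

0.8394

Inter-arrival times are exponential with rate λ = 5.9 per hour.
P(T ≤ 0.31) = 1 − e^(−λt) = 1 − e^(−5.9 × 0.31) = 1 − e^(−1.829) ≈ 0.8394.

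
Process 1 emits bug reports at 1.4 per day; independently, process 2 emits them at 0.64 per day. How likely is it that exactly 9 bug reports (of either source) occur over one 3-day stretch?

Independent Poisson processes superpose: combined rate λ = 1.4 + 0.64 = 2.04 per day.
Over the interval, μ = 2.04 × 3 = 6.12 (a 3-day stretch = 3 days).
P(N = 9) = e^(−6.12) · 6.12^9/9! ≈ 0.0730.

0.0730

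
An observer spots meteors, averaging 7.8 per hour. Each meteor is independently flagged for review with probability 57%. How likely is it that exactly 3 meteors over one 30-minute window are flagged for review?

Thinning: the meteors that are flagged for review themselves form a Poisson process with rate 0.57 × 7.8 = 4.446 per hour.
Over the interval, μ = 4.446 × 0.5 = 2.223 (a 30-minute window = 0.5 hours).
P(N = 3) = e^(−2.223) · 2.223^3/3! ≈ 0.1983.

0.1983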